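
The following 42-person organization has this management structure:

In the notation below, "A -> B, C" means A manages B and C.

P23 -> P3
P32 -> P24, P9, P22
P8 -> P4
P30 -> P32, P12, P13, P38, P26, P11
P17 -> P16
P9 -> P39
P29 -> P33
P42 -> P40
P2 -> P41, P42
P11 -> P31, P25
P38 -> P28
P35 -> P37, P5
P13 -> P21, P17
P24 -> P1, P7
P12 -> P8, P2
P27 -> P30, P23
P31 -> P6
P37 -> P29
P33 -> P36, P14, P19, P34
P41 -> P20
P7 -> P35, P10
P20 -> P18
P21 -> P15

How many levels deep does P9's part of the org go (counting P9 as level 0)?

1

The longest chain under P9 runs P9 → P39, which is 1 level below P9.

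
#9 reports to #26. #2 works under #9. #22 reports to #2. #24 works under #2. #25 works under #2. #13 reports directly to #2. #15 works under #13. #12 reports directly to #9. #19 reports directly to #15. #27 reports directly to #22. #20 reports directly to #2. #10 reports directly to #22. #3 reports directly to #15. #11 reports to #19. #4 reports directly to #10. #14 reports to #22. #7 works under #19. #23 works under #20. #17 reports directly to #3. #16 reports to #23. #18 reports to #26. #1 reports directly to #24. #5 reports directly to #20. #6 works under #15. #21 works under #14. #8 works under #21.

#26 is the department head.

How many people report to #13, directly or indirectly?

#13 directly manages #15. Under #15: #6, #3, #17, #19, #7, #11 (6). That's 7 in total.

7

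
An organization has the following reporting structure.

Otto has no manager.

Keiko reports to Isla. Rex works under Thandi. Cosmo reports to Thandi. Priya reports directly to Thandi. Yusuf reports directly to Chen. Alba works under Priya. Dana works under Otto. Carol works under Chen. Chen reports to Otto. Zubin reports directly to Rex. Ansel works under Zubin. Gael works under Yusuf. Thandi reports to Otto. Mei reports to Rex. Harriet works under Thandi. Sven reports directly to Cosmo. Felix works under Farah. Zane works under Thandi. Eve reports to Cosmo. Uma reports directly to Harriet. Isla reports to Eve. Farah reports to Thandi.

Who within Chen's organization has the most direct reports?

Direct-report counts within Chen's organization: Chen has 2; Yusuf has 1. The largest is 2, held by Chen.

Chen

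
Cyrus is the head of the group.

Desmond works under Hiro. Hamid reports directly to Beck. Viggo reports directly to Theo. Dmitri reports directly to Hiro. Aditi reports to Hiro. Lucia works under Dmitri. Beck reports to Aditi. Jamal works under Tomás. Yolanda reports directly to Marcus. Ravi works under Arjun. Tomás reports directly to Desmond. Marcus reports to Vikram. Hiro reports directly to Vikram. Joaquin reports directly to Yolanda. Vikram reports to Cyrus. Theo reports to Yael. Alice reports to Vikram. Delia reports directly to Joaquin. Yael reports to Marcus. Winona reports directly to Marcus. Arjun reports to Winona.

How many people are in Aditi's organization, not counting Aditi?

2

Aditi directly manages Beck. Under Beck: Hamid (1). That's 2 in total.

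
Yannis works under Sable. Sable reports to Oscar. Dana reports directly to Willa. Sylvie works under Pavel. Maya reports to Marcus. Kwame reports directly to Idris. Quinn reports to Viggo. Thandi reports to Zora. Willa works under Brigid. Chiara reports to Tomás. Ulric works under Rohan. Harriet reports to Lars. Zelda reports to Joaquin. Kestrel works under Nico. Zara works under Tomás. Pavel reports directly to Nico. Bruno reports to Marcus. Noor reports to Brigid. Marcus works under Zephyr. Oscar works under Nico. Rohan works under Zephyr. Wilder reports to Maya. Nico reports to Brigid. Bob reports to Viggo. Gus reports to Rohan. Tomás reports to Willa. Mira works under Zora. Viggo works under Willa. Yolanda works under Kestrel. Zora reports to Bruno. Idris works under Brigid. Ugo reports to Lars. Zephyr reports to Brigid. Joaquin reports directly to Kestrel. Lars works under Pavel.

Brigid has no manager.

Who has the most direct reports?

Direct-report counts: Brigid has 5; Nico has 3; Oscar has 1; Sable has 1; Kestrel has 2; Joaquin has 1; Pavel has 2; Lars has 2; Idris has 1; Willa has 3; Tomás has 2; Viggo has 2; Zephyr has 2; Marcus has 2; Maya has 1; Bruno has 1; Zora has 2; Rohan has 2. The largest is 5, held by Brigid.

Brigid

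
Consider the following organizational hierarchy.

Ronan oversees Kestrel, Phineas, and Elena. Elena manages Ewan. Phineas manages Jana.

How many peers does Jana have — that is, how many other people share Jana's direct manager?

0

Jana reports to Phineas, and Phineas has no other direct reports. Jana has 0 peers.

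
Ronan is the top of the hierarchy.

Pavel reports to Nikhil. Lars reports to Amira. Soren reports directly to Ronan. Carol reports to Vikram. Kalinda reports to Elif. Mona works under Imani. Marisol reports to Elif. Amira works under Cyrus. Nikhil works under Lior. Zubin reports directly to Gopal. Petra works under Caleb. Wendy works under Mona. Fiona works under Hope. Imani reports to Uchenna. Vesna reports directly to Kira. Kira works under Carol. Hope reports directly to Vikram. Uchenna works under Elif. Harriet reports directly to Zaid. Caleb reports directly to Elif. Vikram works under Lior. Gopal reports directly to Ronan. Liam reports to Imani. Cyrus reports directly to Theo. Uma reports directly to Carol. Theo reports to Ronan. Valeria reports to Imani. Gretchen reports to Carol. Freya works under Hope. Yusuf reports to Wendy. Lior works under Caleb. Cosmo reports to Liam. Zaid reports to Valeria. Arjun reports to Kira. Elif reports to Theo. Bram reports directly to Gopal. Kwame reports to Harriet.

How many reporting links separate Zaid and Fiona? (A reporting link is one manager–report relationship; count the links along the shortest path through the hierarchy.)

9

Zaid is 4 levels below Elif, and Fiona is 5 levels below Elif (their lowest common manager). The shortest path runs up from Zaid to Elif and back down to Fiona: 4 + 5 = 9 links.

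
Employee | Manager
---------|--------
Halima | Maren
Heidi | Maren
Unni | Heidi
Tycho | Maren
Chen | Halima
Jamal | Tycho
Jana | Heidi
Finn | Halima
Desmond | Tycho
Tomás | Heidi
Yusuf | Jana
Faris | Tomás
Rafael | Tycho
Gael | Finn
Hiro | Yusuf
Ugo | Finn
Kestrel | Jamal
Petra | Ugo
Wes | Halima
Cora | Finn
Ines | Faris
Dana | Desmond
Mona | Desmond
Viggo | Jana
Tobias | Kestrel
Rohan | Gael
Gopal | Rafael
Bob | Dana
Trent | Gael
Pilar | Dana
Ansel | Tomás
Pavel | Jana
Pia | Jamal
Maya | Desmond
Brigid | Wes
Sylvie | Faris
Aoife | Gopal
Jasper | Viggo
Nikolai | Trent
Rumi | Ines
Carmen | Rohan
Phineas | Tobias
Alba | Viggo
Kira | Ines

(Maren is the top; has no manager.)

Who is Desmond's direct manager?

Desmond reports directly to Tycho.

Tycho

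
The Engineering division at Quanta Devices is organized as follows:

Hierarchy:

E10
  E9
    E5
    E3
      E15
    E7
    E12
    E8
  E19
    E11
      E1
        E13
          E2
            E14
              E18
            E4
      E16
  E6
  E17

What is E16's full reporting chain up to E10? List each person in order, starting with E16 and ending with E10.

E16 reports to E11. E11 reports to E19. E19 reports to E10. E10 is at the top.

E16 -> E11 -> E19 -> E10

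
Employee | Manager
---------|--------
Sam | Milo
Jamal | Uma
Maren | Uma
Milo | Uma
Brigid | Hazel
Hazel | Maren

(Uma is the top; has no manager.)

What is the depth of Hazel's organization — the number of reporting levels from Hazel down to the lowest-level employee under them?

The longest chain under Hazel runs Hazel → Brigid, which is 1 level below Hazel.

1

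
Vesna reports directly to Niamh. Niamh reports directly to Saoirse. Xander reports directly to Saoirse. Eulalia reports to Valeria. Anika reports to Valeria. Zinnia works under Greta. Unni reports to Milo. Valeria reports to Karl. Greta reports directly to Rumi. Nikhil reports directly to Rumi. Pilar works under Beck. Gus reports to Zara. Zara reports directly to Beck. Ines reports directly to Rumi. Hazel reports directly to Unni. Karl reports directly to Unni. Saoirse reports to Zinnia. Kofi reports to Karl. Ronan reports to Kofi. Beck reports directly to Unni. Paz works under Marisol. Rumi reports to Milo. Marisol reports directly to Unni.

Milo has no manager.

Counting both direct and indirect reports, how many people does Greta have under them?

5

Greta directly manages Zinnia. Under Zinnia: Saoirse, Xander, Niamh, Vesna (4). That's 5 in total.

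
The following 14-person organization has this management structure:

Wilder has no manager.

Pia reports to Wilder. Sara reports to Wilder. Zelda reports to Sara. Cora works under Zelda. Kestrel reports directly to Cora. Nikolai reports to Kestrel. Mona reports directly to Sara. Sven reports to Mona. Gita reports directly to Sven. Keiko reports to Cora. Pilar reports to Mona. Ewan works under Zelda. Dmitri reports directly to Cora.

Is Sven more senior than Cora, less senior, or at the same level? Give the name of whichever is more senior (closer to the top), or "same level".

same level

Both Sven and Cora are 3 levels below Wilder.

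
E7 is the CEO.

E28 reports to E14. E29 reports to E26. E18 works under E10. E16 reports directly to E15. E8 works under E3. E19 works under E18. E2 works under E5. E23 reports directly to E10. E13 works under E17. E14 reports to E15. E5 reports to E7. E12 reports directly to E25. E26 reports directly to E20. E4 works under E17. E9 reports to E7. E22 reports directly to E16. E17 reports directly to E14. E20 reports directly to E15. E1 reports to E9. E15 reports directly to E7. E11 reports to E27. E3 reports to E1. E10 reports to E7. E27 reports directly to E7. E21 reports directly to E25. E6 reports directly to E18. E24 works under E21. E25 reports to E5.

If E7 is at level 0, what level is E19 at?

3

Chain from E19 up to E7: E19 → E18 → E10 → E7. That is 3 steps up, so E19 is 3 levels below E7.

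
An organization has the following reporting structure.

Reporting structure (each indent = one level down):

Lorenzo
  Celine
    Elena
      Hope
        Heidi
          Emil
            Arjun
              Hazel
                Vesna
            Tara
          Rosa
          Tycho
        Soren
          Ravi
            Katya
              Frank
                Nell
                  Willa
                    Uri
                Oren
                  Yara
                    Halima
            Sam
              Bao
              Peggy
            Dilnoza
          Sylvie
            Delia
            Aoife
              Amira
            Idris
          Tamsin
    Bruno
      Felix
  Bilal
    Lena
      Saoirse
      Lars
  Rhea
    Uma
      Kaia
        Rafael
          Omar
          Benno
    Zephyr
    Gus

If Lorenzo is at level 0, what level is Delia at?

6

Chain from Delia up to Lorenzo: Delia → Sylvie → Soren → Hope → Elena → Celine → Lorenzo. That is 6 steps up, so Delia is 6 levels below Lorenzo.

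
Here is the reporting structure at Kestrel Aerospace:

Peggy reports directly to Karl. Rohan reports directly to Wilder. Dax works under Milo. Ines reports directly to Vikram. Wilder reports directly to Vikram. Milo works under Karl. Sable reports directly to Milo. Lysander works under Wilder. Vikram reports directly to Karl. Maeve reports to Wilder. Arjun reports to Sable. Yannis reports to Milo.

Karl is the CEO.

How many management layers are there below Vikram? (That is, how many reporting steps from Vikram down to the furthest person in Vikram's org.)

2

The longest chain under Vikram runs Vikram → Wilder → Rohan, which is 2 levels below Vikram.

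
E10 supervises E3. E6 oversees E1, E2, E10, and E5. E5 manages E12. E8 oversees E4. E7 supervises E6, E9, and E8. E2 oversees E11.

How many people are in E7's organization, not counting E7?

E7 directly manages E6, E8, E9. Under E6: E1, E10, E3, E5, E12, E2, E11 (7). Under E8: E4 (1). E9 has no reports. So E7's organization is 3 direct reports plus everyone under them: 8 + 2 + 1 = 11.

11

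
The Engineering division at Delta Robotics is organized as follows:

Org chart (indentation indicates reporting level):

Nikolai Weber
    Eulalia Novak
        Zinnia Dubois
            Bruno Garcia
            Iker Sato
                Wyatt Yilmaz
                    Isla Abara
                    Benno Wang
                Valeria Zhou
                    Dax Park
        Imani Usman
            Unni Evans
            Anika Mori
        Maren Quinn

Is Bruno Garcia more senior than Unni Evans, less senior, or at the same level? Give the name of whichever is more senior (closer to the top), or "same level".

same level

Both Bruno Garcia and Unni Evans are 3 levels below Nikolai Weber.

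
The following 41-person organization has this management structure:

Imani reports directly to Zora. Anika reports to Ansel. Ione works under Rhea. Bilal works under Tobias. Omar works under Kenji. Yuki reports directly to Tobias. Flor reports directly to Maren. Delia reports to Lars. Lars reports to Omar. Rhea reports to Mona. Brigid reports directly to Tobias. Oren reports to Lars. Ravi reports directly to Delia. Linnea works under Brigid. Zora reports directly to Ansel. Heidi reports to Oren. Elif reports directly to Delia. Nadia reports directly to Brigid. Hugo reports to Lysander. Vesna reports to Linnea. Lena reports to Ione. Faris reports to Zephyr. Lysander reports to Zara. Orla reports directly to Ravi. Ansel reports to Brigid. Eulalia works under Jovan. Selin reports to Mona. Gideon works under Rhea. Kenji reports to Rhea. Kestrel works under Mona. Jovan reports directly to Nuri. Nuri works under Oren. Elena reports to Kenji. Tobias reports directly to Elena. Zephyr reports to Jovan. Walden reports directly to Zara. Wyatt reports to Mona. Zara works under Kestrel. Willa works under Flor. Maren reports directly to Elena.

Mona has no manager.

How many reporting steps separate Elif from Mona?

Chain from Elif up to Mona: Elif → Delia → Lars → Omar → Kenji → Rhea → Mona. That is 6 steps up, so Elif is 6 levels below Mona.

6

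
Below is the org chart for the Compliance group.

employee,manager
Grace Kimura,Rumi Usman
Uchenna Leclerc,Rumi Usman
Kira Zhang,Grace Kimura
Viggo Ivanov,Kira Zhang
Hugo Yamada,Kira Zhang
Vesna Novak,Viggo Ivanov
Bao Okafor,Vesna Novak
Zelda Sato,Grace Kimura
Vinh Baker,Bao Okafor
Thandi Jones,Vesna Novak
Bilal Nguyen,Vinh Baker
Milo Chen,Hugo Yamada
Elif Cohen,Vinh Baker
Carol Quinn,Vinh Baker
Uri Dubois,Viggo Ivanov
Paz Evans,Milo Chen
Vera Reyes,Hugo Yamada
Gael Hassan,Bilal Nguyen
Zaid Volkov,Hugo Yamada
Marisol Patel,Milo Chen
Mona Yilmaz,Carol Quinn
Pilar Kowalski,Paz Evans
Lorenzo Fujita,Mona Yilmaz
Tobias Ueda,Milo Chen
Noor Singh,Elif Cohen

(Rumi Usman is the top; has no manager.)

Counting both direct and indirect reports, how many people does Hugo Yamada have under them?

7

Hugo Yamada directly manages Milo Chen, Vera Reyes, Zaid Volkov. Under Milo Chen: Tobias Ueda, Marisol Patel, Paz Evans, Pilar Kowalski (4). Vera Reyes has no reports. Zaid Volkov has no reports. So Hugo Yamada's organization is 3 direct reports plus everyone under them: 5 + 1 + 1 = 7.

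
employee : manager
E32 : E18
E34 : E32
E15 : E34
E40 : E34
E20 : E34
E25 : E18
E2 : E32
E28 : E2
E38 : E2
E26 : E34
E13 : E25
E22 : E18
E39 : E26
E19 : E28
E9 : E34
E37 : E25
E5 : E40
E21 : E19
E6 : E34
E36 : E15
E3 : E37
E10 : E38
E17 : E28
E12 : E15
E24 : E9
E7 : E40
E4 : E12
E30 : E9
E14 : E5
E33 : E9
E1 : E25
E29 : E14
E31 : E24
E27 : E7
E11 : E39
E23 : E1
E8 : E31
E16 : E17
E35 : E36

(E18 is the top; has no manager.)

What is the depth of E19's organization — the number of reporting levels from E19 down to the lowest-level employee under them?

The longest chain under E19 runs E19 → E21, which is 1 level below E19.

1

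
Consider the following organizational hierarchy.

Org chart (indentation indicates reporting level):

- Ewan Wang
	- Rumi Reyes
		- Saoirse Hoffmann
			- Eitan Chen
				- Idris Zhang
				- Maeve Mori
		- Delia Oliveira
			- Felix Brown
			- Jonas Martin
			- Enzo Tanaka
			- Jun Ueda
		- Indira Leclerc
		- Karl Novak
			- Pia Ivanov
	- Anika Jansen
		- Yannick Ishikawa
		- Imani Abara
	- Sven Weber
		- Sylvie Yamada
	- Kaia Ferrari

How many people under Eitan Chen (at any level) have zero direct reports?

2

The people in Eitan Chen's organization with no one reporting to them are Maeve Mori, Idris Zhang. That is 2.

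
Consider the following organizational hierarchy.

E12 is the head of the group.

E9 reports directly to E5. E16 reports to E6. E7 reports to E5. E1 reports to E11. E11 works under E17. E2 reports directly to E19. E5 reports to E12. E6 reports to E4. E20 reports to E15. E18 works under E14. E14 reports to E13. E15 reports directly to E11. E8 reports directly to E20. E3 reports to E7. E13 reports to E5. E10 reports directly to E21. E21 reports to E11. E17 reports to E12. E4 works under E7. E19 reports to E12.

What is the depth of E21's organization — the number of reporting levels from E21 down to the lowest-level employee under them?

The longest chain under E21 runs E21 → E10, which is 1 level below E21.

1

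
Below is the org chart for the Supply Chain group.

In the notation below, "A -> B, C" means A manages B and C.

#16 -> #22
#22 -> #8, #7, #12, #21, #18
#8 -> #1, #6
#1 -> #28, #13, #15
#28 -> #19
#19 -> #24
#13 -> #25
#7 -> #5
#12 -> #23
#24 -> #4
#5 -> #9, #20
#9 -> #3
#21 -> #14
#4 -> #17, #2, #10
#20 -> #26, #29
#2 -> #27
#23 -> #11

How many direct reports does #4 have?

#4 directly manages #17, #2, #10. That is 3 direct reports.

3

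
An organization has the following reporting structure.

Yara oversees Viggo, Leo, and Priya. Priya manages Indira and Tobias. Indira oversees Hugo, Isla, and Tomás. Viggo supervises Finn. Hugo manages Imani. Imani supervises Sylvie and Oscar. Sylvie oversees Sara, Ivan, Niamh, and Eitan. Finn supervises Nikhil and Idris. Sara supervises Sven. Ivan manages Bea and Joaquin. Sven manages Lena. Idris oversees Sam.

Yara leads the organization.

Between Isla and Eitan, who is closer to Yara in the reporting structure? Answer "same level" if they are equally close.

Isla

Isla is 3 levels below Yara; Eitan is 6. Isla is higher.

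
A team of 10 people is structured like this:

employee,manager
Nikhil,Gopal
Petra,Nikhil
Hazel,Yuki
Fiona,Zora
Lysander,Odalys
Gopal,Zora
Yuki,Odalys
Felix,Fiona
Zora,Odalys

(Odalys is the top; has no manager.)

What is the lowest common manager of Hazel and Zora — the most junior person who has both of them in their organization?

Odalys

Hazel's chain of managers is Yuki, Odalys. Zora's chain of managers is Odalys. The first manager that appears in both chains is Odalys.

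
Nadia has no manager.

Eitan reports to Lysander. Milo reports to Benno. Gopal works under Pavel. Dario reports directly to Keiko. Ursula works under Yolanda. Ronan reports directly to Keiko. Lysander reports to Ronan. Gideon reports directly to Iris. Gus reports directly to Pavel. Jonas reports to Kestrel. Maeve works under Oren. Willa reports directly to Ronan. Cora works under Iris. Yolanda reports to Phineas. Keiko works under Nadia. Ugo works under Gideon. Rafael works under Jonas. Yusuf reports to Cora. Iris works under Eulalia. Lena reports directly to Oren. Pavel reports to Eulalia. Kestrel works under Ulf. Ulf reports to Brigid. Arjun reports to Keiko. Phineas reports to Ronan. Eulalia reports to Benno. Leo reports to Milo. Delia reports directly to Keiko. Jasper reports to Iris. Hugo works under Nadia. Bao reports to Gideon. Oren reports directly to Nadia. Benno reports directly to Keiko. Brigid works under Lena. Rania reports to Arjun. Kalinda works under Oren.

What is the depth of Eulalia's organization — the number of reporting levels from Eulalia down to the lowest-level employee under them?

The longest chain under Eulalia runs Eulalia → Iris → Cora → Yusuf, which is 3 levels below Eulalia.

3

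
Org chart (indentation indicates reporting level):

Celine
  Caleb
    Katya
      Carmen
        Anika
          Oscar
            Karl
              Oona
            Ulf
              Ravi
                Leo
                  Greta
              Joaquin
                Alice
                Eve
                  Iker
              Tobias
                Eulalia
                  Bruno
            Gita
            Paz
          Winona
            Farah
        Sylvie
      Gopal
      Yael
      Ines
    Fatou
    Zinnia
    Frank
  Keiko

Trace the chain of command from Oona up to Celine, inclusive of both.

Oona -> Karl -> Oscar -> Anika -> Carmen -> Katya -> Caleb -> Celine

Oona reports to Karl. Karl reports to Oscar. Oscar reports to Anika. Anika reports to Carmen. Carmen reports to Katya. Katya reports to Caleb. Caleb reports to Celine. Celine is at the top.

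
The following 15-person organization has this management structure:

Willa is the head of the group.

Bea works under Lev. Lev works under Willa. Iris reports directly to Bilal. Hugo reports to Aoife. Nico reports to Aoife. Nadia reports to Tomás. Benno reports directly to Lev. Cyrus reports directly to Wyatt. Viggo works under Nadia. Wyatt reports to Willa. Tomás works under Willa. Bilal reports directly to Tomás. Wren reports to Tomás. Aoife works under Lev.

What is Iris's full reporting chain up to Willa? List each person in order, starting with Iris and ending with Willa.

Iris reports to Bilal. Bilal reports to Tomás. Tomás reports to Willa. Willa is at the top.

Iris -> Bilal -> Tomás -> Willa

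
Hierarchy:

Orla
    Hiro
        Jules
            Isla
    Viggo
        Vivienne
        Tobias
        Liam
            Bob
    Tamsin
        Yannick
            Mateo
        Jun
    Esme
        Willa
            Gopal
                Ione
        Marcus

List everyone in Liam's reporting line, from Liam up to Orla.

Liam -> Viggo -> Orla

Liam reports to Viggo. Viggo reports to Orla. Orla is at the top.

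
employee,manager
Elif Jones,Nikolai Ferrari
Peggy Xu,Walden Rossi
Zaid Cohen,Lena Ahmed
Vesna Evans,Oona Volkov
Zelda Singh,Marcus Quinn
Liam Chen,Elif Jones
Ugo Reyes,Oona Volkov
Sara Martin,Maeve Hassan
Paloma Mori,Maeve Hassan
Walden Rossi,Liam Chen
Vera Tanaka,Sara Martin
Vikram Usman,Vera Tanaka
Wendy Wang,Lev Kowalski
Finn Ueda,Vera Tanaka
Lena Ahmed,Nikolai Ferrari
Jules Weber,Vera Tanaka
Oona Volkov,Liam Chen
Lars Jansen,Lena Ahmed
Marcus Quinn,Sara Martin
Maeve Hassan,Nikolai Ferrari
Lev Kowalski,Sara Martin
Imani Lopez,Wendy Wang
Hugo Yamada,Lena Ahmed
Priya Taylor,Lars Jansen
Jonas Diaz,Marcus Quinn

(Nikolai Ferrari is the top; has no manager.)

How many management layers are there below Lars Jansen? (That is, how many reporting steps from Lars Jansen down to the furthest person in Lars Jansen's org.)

1

The longest chain under Lars Jansen runs Lars Jansen → Priya Taylor, which is 1 level below Lars Jansen.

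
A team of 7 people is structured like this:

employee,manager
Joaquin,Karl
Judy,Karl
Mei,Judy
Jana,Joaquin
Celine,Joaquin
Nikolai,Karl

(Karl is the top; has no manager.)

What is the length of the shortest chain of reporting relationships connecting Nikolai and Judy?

2

Nikolai is 1 level below Karl, and Judy is 1 level below Karl (their lowest common manager). The shortest path runs up from Nikolai to Karl and back down to Judy: 1 + 1 = 2 links.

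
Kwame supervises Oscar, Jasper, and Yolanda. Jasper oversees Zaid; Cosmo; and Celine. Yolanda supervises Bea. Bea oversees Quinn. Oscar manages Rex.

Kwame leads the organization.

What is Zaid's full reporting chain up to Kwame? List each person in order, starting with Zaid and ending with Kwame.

Zaid reports to Jasper. Jasper reports to Kwame. Kwame is at the top.

Zaid -> Jasper -> Kwame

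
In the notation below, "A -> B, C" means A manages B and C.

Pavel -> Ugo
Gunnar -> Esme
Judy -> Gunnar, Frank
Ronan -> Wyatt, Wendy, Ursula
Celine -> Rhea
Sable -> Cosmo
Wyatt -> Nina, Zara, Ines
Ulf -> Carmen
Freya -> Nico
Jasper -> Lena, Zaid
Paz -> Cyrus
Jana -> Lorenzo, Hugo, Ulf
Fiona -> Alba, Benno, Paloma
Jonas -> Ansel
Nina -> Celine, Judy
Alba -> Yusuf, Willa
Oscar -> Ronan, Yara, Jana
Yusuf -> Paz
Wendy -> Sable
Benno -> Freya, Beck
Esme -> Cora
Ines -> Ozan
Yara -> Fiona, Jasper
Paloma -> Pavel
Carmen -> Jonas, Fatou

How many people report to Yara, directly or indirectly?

16

Yara directly manages Fiona, Jasper. Under Fiona: Paloma, Pavel, Ugo, Benno, Beck, Freya, Nico, Alba, Willa, Yusuf, Paz, Cyrus (12). Under Jasper: Zaid, Lena (2). So Yara's organization is 2 direct reports plus everyone under them: 13 + 3 = 16.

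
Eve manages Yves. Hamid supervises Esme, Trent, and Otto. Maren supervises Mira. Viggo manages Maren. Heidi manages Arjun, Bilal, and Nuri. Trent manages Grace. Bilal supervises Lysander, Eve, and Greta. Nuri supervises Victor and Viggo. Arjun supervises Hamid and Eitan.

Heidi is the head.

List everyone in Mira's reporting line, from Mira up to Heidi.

Mira -> Maren -> Viggo -> Nuri -> Heidi

Mira reports to Maren. Maren reports to Viggo. Viggo reports to Nuri. Nuri reports to Heidi. Heidi is at the top.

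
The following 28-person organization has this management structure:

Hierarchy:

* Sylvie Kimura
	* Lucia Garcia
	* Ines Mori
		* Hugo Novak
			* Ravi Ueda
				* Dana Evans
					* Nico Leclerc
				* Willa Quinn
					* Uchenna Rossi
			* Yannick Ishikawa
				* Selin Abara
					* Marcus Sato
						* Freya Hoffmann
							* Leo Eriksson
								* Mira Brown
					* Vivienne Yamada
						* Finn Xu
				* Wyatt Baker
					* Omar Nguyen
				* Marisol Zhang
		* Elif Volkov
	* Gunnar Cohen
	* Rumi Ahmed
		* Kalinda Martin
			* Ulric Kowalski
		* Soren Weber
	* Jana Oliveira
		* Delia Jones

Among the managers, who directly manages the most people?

Direct-report counts: Sylvie Kimura has 5; Jana Oliveira has 1; Rumi Ahmed has 2; Kalinda Martin has 1; Ines Mori has 2; Hugo Novak has 2; Yannick Ishikawa has 3; Wyatt Baker has 1; Selin Abara has 2; Vivienne Yamada has 1; Marcus Sato has 1; Freya Hoffmann has 1; Leo Eriksson has 1; Ravi Ueda has 2; Willa Quinn has 1; Dana Evans has 1. The largest is 5, held by Sylvie Kimura.

Sylvie Kimura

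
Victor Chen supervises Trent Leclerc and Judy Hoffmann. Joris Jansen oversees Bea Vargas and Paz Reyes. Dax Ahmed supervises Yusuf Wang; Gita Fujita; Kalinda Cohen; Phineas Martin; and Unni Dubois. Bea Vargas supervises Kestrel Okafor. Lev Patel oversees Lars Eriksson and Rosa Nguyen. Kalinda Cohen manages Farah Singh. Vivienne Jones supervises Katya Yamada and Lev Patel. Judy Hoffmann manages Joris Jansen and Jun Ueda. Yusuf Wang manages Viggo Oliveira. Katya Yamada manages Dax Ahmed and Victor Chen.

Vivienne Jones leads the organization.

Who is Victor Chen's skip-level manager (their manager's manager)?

Victor Chen reports to Katya Yamada, and Katya Yamada reports to Vivienne Jones. So Victor Chen's skip-level manager is Vivienne Jones.

Vivienne Jones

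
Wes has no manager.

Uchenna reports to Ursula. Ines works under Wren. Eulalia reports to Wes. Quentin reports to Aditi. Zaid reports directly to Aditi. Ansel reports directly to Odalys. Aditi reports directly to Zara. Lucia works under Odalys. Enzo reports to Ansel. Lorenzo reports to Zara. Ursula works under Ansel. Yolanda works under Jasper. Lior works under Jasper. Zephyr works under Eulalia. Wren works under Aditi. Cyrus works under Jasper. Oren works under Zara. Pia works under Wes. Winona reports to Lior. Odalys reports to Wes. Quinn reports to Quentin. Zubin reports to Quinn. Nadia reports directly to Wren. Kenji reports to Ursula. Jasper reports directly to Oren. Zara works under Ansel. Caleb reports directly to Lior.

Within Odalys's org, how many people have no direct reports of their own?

The people in Odalys's organization with no one reporting to them are Lucia, Uchenna, Kenji, Enzo, Lorenzo, Yolanda, Cyrus, Caleb, Winona, Ines, Nadia, Zubin, Zaid. That is 13.

13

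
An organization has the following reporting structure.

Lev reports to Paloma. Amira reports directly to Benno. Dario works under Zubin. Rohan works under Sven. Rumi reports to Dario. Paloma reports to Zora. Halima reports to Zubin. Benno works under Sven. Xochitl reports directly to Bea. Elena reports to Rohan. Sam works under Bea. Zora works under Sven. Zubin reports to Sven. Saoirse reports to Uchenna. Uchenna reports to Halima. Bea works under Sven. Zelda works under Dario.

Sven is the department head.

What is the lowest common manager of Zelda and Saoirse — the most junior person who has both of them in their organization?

Zelda's chain of managers is Dario, Zubin, Sven. Saoirse's chain of managers is Uchenna, Halima, Zubin, Sven. The first manager that appears in both chains is Zubin.

Zubin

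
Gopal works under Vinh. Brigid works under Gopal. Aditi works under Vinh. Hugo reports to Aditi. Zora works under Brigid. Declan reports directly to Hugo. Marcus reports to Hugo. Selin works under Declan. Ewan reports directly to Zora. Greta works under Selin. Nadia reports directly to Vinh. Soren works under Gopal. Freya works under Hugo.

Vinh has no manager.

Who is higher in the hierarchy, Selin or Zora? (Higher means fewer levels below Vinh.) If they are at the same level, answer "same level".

Zora

Selin is 4 levels below Vinh; Zora is 3. Zora is higher.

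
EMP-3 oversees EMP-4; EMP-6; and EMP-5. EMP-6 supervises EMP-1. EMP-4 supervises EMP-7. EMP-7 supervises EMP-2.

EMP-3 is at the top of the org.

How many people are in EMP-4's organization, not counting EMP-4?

EMP-4 directly manages EMP-7. Under EMP-7: EMP-2 (1). That's 2 in total.

2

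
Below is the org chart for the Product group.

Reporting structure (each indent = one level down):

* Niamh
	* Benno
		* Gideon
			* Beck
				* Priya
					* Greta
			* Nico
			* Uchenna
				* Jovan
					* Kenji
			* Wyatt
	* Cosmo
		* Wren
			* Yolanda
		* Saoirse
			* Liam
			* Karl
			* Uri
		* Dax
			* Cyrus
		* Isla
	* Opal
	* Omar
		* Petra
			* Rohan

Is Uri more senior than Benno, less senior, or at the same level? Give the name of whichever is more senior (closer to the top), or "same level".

Benno

Uri is 3 levels below Niamh; Benno is 1. Benno is higher.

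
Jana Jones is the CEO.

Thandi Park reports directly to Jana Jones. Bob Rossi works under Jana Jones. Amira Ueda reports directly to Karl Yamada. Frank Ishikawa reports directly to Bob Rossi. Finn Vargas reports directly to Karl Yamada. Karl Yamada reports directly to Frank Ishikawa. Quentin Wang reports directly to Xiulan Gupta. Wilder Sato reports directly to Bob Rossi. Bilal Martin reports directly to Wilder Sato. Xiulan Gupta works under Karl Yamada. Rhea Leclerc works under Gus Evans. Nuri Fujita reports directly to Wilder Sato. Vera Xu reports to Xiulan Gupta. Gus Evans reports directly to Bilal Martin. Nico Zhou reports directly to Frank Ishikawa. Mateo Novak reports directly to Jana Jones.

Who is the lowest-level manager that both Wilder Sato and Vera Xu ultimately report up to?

Bob Rossi

Wilder Sato's chain of managers is Bob Rossi, Jana Jones. Vera Xu's chain of managers is Xiulan Gupta, Karl Yamada, Frank Ishikawa, Bob Rossi, Jana Jones. The first manager that appears in both chains is Bob Rossi.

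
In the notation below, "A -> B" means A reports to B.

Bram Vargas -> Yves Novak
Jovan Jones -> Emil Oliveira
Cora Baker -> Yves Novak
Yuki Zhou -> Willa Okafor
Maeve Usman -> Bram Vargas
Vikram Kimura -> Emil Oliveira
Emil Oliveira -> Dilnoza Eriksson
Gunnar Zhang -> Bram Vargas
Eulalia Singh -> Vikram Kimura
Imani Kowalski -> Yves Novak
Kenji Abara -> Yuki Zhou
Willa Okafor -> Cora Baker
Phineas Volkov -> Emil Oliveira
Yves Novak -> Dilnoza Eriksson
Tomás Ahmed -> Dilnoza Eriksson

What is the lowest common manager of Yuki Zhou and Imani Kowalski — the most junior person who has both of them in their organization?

Yves Novak

Yuki Zhou's chain of managers is Willa Okafor, Cora Baker, Yves Novak, Dilnoza Eriksson. Imani Kowalski's chain of managers is Yves Novak, Dilnoza Eriksson. The first manager that appears in both chains is Yves Novak.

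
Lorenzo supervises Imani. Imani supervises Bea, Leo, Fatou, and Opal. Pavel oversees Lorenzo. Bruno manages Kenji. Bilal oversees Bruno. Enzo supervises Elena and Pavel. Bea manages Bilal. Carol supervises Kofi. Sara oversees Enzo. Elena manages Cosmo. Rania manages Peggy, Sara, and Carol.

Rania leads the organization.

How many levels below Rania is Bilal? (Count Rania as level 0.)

Chain from Bilal up to Rania: Bilal → Bea → Imani → Lorenzo → Pavel → Enzo → Sara → Rania. That is 7 steps up, so Bilal is 7 levels below Rania.

7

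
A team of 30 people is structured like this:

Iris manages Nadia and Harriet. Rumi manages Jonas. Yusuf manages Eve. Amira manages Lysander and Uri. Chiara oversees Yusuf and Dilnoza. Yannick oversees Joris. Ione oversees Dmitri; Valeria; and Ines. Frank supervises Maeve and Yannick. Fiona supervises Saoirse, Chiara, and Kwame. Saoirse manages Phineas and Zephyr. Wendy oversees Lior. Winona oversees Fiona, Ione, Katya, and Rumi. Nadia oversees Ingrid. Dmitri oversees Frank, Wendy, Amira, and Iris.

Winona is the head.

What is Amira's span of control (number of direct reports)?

2

Amira directly manages Lysander, Uri. That is 2 direct reports.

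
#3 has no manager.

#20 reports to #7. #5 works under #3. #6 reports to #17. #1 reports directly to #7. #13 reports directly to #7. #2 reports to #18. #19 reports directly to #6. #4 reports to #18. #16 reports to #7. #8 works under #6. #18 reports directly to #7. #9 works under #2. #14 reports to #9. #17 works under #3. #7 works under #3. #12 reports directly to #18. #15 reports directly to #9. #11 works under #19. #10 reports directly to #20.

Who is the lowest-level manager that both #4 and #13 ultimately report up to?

#4's chain of managers is #18, #7, #3. #13's chain of managers is #7, #3. The first manager that appears in both chains is #7.

#7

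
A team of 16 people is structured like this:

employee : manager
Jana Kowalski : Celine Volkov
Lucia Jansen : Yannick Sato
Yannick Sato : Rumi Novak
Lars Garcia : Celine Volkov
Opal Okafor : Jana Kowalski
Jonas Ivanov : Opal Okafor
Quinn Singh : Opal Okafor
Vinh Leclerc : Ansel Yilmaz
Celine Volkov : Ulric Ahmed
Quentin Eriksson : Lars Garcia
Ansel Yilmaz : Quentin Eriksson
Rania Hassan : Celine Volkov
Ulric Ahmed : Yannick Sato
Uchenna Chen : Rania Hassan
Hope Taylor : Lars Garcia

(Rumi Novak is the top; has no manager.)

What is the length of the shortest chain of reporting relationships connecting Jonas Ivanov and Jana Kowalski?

Jonas Ivanov is in Jana Kowalski's organization: the chain from Jonas Ivanov up to Jana Kowalski is Jonas Ivanov → Opal Okafor → Jana Kowalski, which is 2 links.

2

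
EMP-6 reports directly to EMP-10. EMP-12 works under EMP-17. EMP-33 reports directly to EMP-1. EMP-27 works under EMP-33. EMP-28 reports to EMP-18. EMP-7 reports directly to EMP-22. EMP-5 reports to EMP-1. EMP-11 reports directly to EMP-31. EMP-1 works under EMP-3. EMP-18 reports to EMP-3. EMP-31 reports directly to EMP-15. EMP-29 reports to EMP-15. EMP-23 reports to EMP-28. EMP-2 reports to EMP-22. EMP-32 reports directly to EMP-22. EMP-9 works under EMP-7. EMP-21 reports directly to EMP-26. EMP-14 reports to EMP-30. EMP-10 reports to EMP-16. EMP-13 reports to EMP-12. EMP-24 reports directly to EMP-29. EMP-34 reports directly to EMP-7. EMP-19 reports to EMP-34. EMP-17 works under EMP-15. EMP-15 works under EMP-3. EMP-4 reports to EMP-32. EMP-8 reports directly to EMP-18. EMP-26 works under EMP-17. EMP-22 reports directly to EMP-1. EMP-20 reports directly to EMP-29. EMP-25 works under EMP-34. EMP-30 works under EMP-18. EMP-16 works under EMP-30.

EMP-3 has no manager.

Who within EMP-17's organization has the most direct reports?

Direct-report counts within EMP-17's organization: EMP-17 has 2; EMP-26 has 1; EMP-12 has 1. The largest is 2, held by EMP-17.

EMP-17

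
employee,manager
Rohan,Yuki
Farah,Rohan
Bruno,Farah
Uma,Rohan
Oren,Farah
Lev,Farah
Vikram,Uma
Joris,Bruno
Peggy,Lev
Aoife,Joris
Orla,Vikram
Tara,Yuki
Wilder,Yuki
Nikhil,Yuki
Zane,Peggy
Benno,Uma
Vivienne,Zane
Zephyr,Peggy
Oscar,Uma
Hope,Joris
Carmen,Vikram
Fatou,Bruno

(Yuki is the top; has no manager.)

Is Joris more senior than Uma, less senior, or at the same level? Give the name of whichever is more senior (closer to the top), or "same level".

Uma

Joris is 4 levels below Yuki; Uma is 2. Uma is higher.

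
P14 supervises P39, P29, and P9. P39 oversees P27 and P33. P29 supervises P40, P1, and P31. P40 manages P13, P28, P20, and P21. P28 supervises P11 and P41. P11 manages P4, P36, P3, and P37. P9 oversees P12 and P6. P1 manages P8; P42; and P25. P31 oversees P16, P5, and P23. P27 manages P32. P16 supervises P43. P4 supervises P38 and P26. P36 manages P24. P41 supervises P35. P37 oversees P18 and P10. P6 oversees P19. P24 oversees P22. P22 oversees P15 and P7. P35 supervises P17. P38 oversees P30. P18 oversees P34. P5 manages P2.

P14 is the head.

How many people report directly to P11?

4

P11 directly manages P4, P36, P3, P37. That is 4 direct reports.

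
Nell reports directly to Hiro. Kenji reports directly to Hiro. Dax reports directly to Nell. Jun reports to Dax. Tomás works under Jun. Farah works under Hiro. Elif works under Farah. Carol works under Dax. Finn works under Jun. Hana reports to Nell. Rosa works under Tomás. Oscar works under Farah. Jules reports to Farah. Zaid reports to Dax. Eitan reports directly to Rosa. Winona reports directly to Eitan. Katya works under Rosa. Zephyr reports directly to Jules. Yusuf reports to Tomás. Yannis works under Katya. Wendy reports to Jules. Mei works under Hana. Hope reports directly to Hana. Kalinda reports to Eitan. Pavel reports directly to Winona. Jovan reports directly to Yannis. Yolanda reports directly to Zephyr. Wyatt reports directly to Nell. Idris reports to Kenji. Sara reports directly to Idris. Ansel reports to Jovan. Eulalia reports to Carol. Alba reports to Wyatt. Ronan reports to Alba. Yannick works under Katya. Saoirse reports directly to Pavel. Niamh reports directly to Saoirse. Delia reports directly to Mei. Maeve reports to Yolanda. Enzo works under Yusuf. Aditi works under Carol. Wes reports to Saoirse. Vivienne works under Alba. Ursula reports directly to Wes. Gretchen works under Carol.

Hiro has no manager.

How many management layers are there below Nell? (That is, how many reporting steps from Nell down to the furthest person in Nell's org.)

The longest chain under Nell runs Nell → Dax → Jun → Tomás → Rosa → Eitan → Winona → Pavel → Saoirse → Wes → Ursula, which is 10 levels below Nell.

10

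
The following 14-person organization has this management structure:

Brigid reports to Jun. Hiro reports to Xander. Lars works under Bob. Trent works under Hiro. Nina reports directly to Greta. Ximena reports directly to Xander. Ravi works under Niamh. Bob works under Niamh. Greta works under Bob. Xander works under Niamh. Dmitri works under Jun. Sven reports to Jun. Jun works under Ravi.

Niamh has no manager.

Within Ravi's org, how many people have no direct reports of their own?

3

The people in Ravi's organization with no one reporting to them are Brigid, Sven, Dmitri. That is 3.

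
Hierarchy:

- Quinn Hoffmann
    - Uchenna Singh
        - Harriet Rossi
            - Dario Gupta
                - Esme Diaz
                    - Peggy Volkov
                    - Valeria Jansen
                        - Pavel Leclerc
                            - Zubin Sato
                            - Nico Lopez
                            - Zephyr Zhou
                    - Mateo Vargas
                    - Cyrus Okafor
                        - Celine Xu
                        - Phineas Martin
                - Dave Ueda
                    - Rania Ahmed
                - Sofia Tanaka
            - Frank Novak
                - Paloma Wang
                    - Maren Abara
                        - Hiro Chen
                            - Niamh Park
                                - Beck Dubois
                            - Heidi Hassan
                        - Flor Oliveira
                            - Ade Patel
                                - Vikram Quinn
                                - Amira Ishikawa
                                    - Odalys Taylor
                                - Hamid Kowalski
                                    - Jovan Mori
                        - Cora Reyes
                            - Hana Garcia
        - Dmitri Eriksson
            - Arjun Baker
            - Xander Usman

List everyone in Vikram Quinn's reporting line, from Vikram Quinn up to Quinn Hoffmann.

Vikram Quinn reports to Ade Patel. Ade Patel reports to Flor Oliveira. Flor Oliveira reports to Maren Abara. Maren Abara reports to Paloma Wang. Paloma Wang reports to Frank Novak. Frank Novak reports to Harriet Rossi. Harriet Rossi reports to Uchenna Singh. Uchenna Singh reports to Quinn Hoffmann. Quinn Hoffmann is at the top.

Vikram Quinn -> Ade Patel -> Flor Oliveira -> Maren Abara -> Paloma Wang -> Frank Novak -> Harriet Rossi -> Uchenna Singh -> Quinn Hoffmann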